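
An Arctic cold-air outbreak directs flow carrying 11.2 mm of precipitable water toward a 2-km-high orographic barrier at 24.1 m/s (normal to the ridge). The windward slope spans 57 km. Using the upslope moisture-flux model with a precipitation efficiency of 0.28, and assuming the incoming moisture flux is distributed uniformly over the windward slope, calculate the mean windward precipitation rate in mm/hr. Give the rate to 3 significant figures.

R ≈ 4.77 mm/hr

Incoming column moisture flux per unit ridge length: F = V × PW = 24.1 × 11.2 = 269.92 mm·m/s.
Spread over the 57 km slope with efficiency ε = 0.28: R = ε·F/W = 0.28 × 269.92 / 57000 m = 1.326e-03 mm/s.
R = 1.326e-03 × 3600 = 4.77 mm/hr.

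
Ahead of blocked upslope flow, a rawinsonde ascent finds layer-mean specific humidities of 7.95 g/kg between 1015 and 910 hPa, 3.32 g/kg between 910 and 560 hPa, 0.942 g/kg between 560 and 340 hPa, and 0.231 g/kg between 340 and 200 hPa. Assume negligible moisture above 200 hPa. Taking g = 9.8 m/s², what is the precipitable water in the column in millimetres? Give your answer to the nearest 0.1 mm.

PW ≈ 22.8 mm

Precipitable water is the column-integrated vapour mass per unit area: PW = (1/g) Σ q̄ Δp, with q in kg/kg and Δp in Pa (1 kg/m² of water = 1 mm).
Layer 1015–910 hPa: Δp = 105 hPa = 10500 Pa, q̄ = 0.00795 kg/kg → 0.00795 × 10500 / 9.8 = 8.52 mm
Layer 910–560 hPa: Δp = 350 hPa = 35000 Pa, q̄ = 0.00332 kg/kg → 0.00332 × 35000 / 9.8 = 11.86 mm
Layer 560–340 hPa: Δp = 220 hPa = 22000 Pa, q̄ = 0.000942 kg/kg → 0.000942 × 22000 / 9.8 = 2.11 mm
Layer 340–200 hPa: Δp = 140 hPa = 14000 Pa, q̄ = 0.000231 kg/kg → 0.000231 × 14000 / 9.8 = 0.33 mm
PW = 8.52 + 11.86 + 2.11 + 0.33 = 22.82 ≈ 22.8 mm.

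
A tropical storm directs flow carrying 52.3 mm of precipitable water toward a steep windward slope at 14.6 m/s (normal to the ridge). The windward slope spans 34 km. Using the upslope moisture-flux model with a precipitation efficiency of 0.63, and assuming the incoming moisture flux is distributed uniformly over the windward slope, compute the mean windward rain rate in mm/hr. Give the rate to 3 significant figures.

Incoming column moisture flux per unit ridge length: F = V × PW = 14.6 × 52.3 = 763.58 mm·m/s.
Spread over the 34 km slope with efficiency ε = 0.63: R = ε·F/W = 0.63 × 763.58 / 34000 m = 1.415e-02 mm/s.
R = 1.415e-02 × 3600 = 50.9 mm/hr.

R ≈ 50.9 mm/hr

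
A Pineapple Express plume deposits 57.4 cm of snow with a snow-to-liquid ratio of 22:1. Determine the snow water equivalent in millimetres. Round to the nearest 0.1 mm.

SWE = snow depth / ratio = 57.4 cm / 22 = 2.609 cm = 26.1 mm.

SWE ≈ 26.1 mm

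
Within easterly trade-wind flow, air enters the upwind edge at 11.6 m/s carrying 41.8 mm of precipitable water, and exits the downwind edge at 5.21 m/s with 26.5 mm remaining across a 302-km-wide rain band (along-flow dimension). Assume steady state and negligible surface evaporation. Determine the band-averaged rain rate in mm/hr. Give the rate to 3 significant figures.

R ≈ 4.13 mm/hr

Column moisture flux per unit crosswind length is F = V × PW.
Inflow: F_in = 11.6 × 41.8 = 484.88 mm·m/s
Outflow: F_out = 5.21 × 26.5 = 138.065 mm·m/s
Steady-state rate R = (F_in − F_out)/L = (484.88 − 138.065) / 302000 m = 1.148e-03 mm/s.
R = 1.148e-03 × 3600 = 4.13 mm/hr.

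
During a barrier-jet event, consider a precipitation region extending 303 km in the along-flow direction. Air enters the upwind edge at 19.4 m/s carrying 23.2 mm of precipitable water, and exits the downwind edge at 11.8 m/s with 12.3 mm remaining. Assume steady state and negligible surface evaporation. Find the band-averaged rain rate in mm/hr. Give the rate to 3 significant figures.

Column moisture flux per unit crosswind length is F = V × PW.
Inflow: F_in = 19.4 × 23.2 = 450.08 mm·m/s
Outflow: F_out = 11.8 × 12.3 = 145.14 mm·m/s
Steady-state rate R = (F_in − F_out)/L = (450.08 − 145.14) / 303000 m = 1.006e-03 mm/s.
R = 1.006e-03 × 3600 = 3.62 mm/hr.

R ≈ 3.62 mm/hr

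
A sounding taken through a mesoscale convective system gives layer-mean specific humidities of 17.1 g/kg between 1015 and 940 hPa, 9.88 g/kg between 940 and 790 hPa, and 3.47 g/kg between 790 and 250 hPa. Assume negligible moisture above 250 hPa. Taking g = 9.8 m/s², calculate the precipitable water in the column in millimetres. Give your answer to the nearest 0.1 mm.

PW ≈ 47.3 mm

Precipitable water is the column-integrated vapour mass per unit area: PW = (1/g) Σ q̄ Δp, with q in kg/kg and Δp in Pa (1 kg/m² of water = 1 mm).
Layer 1015–940 hPa: Δp = 75 hPa = 7500 Pa, q̄ = 0.0171 kg/kg → 0.0171 × 7500 / 9.8 = 13.09 mm
Layer 940–790 hPa: Δp = 150 hPa = 15000 Pa, q̄ = 0.00988 kg/kg → 0.00988 × 15000 / 9.8 = 15.12 mm
Layer 790–250 hPa: Δp = 540 hPa = 54000 Pa, q̄ = 0.00347 kg/kg → 0.00347 × 54000 / 9.8 = 19.12 mm
PW = 13.09 + 15.12 + 19.12 = 47.33 ≈ 47.3 mm.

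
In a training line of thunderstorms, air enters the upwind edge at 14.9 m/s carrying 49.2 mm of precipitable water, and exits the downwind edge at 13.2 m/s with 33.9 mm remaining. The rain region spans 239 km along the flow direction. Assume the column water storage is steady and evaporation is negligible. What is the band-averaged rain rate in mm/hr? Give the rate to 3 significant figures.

R ≈ 4.30 mm/hr

Column moisture flux per unit crosswind length is F = V × PW.
Inflow: F_in = 14.9 × 49.2 = 733.08 mm·m/s
Outflow: F_out = 13.2 × 33.9 = 447.48 mm·m/s
Steady-state rate R = (F_in − F_out)/L = (733.08 − 447.48) / 239000 m = 1.195e-03 mm/s.
R = 1.195e-03 × 3600 = 4.30 mm/hr.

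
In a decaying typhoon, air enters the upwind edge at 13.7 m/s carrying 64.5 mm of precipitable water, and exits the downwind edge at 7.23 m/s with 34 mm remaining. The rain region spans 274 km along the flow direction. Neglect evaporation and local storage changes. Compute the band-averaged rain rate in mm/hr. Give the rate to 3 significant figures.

Column moisture flux per unit crosswind length is F = V × PW.
Inflow: F_in = 13.7 × 64.5 = 883.65 mm·m/s
Outflow: F_out = 7.23 × 34 = 245.82 mm·m/s
Steady-state rate R = (F_in − F_out)/L = (883.65 − 245.82) / 274000 m = 2.328e-03 mm/s.
R = 2.328e-03 × 3600 = 8.38 mm/hr.

R ≈ 8.38 mm/hr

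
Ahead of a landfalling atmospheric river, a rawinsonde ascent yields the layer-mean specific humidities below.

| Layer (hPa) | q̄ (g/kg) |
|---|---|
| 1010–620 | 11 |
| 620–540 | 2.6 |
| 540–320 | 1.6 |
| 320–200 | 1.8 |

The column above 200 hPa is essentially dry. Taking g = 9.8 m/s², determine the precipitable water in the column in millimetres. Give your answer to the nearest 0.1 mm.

Precipitable water is the column-integrated vapour mass per unit area: PW = (1/g) Σ q̄ Δp, with q in kg/kg and Δp in Pa (1 kg/m² of water = 1 mm).
Layer 1010–620 hPa: Δp = 390 hPa = 39000 Pa, q̄ = 0.011 kg/kg → 0.011 × 39000 / 9.8 = 43.78 mm
Layer 620–540 hPa: Δp = 80 hPa = 8000 Pa, q̄ = 0.0026 kg/kg → 0.0026 × 8000 / 9.8 = 2.12 mm
Layer 540–320 hPa: Δp = 220 hPa = 22000 Pa, q̄ = 0.0016 kg/kg → 0.0016 × 22000 / 9.8 = 3.59 mm
Layer 320–200 hPa: Δp = 120 hPa = 12000 Pa, q̄ = 0.0018 kg/kg → 0.0018 × 12000 / 9.8 = 2.20 mm
PW = 43.78 + 2.12 + 3.59 + 2.20 = 51.69 ≈ 51.7 mm.

PW ≈ 51.7 mm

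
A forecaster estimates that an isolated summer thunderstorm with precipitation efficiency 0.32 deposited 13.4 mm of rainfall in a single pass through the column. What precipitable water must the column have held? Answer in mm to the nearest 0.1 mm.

PW ≈ 41.9 mm

PW = rainfall / ε = 13.4 / 0.32 = 41.9 mm.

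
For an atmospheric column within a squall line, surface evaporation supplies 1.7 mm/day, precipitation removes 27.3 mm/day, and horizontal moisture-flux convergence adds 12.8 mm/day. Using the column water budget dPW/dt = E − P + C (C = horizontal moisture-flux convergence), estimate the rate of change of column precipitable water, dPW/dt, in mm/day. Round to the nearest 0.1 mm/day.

dPW/dt = E − P + C = 1.7 − 27.3 + (12.8) = -12.8 mm/day.

dPW/dt ≈ -12.8 mm/day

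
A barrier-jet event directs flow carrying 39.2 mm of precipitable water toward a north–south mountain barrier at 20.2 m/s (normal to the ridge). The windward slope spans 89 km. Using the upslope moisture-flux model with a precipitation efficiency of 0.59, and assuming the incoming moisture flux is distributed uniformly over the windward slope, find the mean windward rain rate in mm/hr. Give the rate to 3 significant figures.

R ≈ 18.9 mm/hr

Incoming column moisture flux per unit ridge length: F = V × PW = 20.2 × 39.2 = 791.84 mm·m/s.
Spread over the 89 km slope with efficiency ε = 0.59: R = ε·F/W = 0.59 × 791.84 / 89000 m = 5.249e-03 mm/s.
R = 5.249e-03 × 3600 = 18.9 mm/hr.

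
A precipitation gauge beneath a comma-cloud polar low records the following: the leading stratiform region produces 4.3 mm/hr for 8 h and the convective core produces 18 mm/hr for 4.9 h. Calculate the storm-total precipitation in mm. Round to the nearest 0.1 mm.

Total = Σ Rᵢ Δtᵢ = 4.3 × 8 + 18 × 4.9
      = 34.4 + 88.2 = 122.6 mm.

total ≈ 122.6 mm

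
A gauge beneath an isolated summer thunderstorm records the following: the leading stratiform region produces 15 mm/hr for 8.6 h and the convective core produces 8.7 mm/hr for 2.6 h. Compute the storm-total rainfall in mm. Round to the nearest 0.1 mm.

Total = Σ Rᵢ Δtᵢ = 15 × 8.6 + 8.7 × 2.6
      = 129 + 22.62 = 151.6 mm.

total ≈ 151.6 mm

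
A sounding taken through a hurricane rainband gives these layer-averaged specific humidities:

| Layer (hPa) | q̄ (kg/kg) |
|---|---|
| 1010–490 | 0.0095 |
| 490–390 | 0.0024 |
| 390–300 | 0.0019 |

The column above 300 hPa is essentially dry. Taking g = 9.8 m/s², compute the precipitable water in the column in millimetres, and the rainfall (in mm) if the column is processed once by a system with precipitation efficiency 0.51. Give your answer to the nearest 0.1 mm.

Precipitable water is the column-integrated vapour mass per unit area: PW = (1/g) Σ q̄ Δp, with q in kg/kg and Δp in Pa (1 kg/m² of water = 1 mm).
Layer 1010–490 hPa: Δp = 520 hPa = 52000 Pa, q̄ = 0.0095 kg/kg → 0.0095 × 52000 / 9.8 = 50.41 mm
Layer 490–390 hPa: Δp = 100 hPa = 10000 Pa, q̄ = 0.0024 kg/kg → 0.0024 × 10000 / 9.8 = 2.45 mm
Layer 390–300 hPa: Δp = 90 hPa = 9000 Pa, q̄ = 0.0019 kg/kg → 0.0019 × 9000 / 9.8 = 1.74 mm
PW = 50.41 + 2.45 + 1.74 = 54.60 ≈ 54.6 mm.
Rainfall = ε × PW = 0.51 × 54.6 = 27.8 mm.

PW ≈ 54.6 mm; rainfall ≈ 27.8 mm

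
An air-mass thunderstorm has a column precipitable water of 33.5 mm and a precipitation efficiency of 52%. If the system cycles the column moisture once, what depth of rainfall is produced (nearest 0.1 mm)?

Rainfall = ε × PW = 0.52 × 33.5 = 17.4 mm.

rainfall ≈ 17.4 mm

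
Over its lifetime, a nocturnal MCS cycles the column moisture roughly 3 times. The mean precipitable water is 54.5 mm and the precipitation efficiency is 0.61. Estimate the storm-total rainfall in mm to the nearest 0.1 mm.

Each cycle deposits ε × PW = 0.61 × 54.5 = 33.245 mm.
Over 3 cycles: 3 × 33.245 = 99.7 mm.

rainfall ≈ 99.7 mm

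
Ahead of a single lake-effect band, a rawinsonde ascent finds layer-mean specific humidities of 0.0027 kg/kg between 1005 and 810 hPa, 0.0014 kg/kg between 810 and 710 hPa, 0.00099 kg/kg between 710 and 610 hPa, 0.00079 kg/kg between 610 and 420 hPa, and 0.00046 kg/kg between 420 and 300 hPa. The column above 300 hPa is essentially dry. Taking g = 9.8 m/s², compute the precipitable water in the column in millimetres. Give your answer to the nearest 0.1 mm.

PW ≈ 9.9 mm

Precipitable water is the column-integrated vapour mass per unit area: PW = (1/g) Σ q̄ Δp, with q in kg/kg and Δp in Pa (1 kg/m² of water = 1 mm).
Layer 1005–810 hPa: Δp = 195 hPa = 19500 Pa, q̄ = 0.0027 kg/kg → 0.0027 × 19500 / 9.8 = 5.37 mm
Layer 810–710 hPa: Δp = 100 hPa = 10000 Pa, q̄ = 0.0014 kg/kg → 0.0014 × 10000 / 9.8 = 1.43 mm
Layer 710–610 hPa: Δp = 100 hPa = 10000 Pa, q̄ = 0.00099 kg/kg → 0.00099 × 10000 / 9.8 = 1.01 mm
Layer 610–420 hPa: Δp = 190 hPa = 19000 Pa, q̄ = 0.00079 kg/kg → 0.00079 × 19000 / 9.8 = 1.53 mm
Layer 420–300 hPa: Δp = 120 hPa = 12000 Pa, q̄ = 0.00046 kg/kg → 0.00046 × 12000 / 9.8 = 0.56 mm
PW = 5.37 + 1.43 + 1.01 + 1.53 + 0.56 = 9.90 ≈ 9.9 mm.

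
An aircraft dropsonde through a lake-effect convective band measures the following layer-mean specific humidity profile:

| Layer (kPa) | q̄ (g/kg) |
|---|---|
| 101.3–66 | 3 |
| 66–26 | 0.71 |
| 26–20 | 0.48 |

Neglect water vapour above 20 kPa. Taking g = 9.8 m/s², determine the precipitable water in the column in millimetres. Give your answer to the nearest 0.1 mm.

PW ≈ 14.0 mm

Precipitable water is the column-integrated vapour mass per unit area: PW = (1/g) Σ q̄ Δp, with q in kg/kg and Δp in Pa (1 kg/m² of water = 1 mm).
Layer 101.3–66 kPa: Δp = 353 hPa = 35300 Pa, q̄ = 0.003 kg/kg → 0.003 × 35300 / 9.8 = 10.81 mm
Layer 66–26 kPa: Δp = 400 hPa = 40000 Pa, q̄ = 0.00071 kg/kg → 0.00071 × 40000 / 9.8 = 2.90 mm
Layer 26–20 kPa: Δp = 60 hPa = 6000 Pa, q̄ = 0.00048 kg/kg → 0.00048 × 6000 / 9.8 = 0.29 mm
PW = 10.81 + 2.90 + 0.29 = 14.00 ≈ 14.0 mm.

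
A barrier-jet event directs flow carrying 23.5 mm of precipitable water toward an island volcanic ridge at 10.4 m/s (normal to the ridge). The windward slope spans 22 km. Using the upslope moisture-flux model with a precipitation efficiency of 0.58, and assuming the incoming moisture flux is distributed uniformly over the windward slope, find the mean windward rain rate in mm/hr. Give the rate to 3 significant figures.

Incoming column moisture flux per unit ridge length: F = V × PW = 10.4 × 23.5 = 244.4 mm·m/s.
Spread over the 22 km slope with efficiency ε = 0.58: R = ε·F/W = 0.58 × 244.4 / 22000 m = 6.443e-03 mm/s.
R = 6.443e-03 × 3600 = 23.2 mm/hr.

R ≈ 23.2 mm/hr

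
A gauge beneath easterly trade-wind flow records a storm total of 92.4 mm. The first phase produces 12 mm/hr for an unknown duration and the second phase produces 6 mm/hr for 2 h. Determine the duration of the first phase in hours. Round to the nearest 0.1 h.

Known phases: 6 × 2 = 12 mm.
Remaining depth = 92.4 − 12 = 80.4 mm.
Duration = 80.4 / 12 = 6.7 h.

duration ≈ 6.7 h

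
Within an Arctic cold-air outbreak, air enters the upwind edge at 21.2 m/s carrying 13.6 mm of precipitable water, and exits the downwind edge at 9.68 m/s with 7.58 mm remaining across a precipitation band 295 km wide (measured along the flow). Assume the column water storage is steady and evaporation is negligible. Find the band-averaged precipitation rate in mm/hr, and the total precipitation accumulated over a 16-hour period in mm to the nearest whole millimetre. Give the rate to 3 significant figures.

R ≈ 2.62 mm/hr; total ≈ 42 mm

Column moisture flux per unit crosswind length is F = V × PW.
Inflow: F_in = 21.2 × 13.6 = 288.32 mm·m/s
Outflow: F_out = 9.68 × 7.58 = 73.3744 mm·m/s
Steady-state rate R = (F_in − F_out)/L = (288.32 − 73.3744) / 295000 m = 7.286e-04 mm/s.
R = 7.286e-04 × 3600 = 2.62 mm/hr.
Over 16 h: total = 2.62 × 16 = 41.92 ≈ 42 mm.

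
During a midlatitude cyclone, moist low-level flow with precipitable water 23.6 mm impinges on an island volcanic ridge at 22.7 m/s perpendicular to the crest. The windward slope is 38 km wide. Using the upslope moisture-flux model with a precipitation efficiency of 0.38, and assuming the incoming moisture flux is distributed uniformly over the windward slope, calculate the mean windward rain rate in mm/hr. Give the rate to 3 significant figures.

Incoming column moisture flux per unit ridge length: F = V × PW = 22.7 × 23.6 = 535.72 mm·m/s.
Spread over the 38 km slope with efficiency ε = 0.38: R = ε·F/W = 0.38 × 535.72 / 38000 m = 5.357e-03 mm/s.
R = 5.357e-03 × 3600 = 19.3 mm/hr.

R ≈ 19.3 mm/hr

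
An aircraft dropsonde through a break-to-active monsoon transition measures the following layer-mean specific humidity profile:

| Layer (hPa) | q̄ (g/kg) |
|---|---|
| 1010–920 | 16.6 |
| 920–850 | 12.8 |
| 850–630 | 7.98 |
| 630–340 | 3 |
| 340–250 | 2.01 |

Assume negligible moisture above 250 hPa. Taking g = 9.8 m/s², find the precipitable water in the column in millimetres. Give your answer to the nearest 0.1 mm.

PW ≈ 53.0 mm

Precipitable water is the column-integrated vapour mass per unit area: PW = (1/g) Σ q̄ Δp, with q in kg/kg and Δp in Pa (1 kg/m² of water = 1 mm).
Layer 1010–920 hPa: Δp = 90 hPa = 9000 Pa, q̄ = 0.0166 kg/kg → 0.0166 × 9000 / 9.8 = 15.24 mm
Layer 920–850 hPa: Δp = 70 hPa = 7000 Pa, q̄ = 0.0128 kg/kg → 0.0128 × 7000 / 9.8 = 9.14 mm
Layer 850–630 hPa: Δp = 220 hPa = 22000 Pa, q̄ = 0.00798 kg/kg → 0.00798 × 22000 / 9.8 = 17.91 mm
Layer 630–340 hPa: Δp = 290 hPa = 29000 Pa, q̄ = 0.003 kg/kg → 0.003 × 29000 / 9.8 = 8.88 mm
Layer 340–250 hPa: Δp = 90 hPa = 9000 Pa, q̄ = 0.00201 kg/kg → 0.00201 × 9000 / 9.8 = 1.85 mm
PW = 15.24 + 9.14 + 17.91 + 8.88 + 1.85 = 53.02 ≈ 53.0 mm.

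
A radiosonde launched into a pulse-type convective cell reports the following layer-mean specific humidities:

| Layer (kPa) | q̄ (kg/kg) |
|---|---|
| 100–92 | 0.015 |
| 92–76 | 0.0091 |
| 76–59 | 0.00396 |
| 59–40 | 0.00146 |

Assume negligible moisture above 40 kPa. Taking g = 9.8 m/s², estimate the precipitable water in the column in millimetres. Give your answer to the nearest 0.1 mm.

Precipitable water is the column-integrated vapour mass per unit area: PW = (1/g) Σ q̄ Δp, with q in kg/kg and Δp in Pa (1 kg/m² of water = 1 mm).
Layer 100–92 kPa: Δp = 80 hPa = 8000 Pa, q̄ = 0.015 kg/kg → 0.015 × 8000 / 9.8 = 12.24 mm
Layer 92–76 kPa: Δp = 160 hPa = 16000 Pa, q̄ = 0.0091 kg/kg → 0.0091 × 16000 / 9.8 = 14.86 mm
Layer 76–59 kPa: Δp = 170 hPa = 17000 Pa, q̄ = 0.00396 kg/kg → 0.00396 × 17000 / 9.8 = 6.87 mm
Layer 59–40 kPa: Δp = 190 hPa = 19000 Pa, q̄ = 0.00146 kg/kg → 0.00146 × 19000 / 9.8 = 2.83 mm
PW = 12.24 + 14.86 + 6.87 + 2.83 = 36.80 ≈ 36.8 mm.

PW ≈ 36.8 mm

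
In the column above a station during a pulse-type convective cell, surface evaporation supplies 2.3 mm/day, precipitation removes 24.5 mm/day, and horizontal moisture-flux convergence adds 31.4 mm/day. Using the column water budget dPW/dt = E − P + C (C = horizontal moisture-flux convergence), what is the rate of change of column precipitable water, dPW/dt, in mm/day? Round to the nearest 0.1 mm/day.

dPW/dt = E − P + C = 2.3 − 24.5 + (31.4) = 9.2 mm/day.

dPW/dt ≈ 9.2 mm/day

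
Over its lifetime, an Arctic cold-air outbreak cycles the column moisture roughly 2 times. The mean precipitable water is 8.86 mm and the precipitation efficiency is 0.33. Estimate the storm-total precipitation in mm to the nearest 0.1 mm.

precipitation ≈ 5.8 mm

Each cycle deposits ε × PW = 0.33 × 8.86 = 2.9238 mm.
Over 2 cycles: 2 × 2.9238 = 5.8 mm.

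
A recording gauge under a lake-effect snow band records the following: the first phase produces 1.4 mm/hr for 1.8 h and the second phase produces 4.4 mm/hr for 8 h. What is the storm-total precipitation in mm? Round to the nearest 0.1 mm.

Total = Σ Rᵢ Δtᵢ = 1.4 × 1.8 + 4.4 × 8
      = 2.52 + 35.2 = 37.7 mm.

total ≈ 37.7 mm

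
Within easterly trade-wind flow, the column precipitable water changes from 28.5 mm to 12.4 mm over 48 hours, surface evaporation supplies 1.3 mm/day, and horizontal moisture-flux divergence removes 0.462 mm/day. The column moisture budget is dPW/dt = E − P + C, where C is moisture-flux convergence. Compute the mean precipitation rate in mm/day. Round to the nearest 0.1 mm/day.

P ≈ 8.9 mm/day

dPW/dt = (12.4 − 28.5) mm / (48/24 day) = -8.050 mm/day.
P = E + C − dPW/dt = 1.3 + (-0.462) − (-8.050) = 8.9 mm/day.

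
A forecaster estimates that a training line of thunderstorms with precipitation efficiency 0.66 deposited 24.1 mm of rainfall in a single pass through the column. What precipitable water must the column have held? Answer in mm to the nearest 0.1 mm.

PW ≈ 36.5 mm

PW = rainfall / ε = 24.1 / 0.66 = 36.5 mm.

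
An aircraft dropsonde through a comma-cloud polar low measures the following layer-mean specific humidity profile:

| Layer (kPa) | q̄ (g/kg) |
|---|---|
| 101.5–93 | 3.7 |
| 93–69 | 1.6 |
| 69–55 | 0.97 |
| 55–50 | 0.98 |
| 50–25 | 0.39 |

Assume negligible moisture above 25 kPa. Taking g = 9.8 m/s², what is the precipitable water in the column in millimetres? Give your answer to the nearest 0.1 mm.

Precipitable water is the column-integrated vapour mass per unit area: PW = (1/g) Σ q̄ Δp, with q in kg/kg and Δp in Pa (1 kg/m² of water = 1 mm).
Layer 101.5–93 kPa: Δp = 85 hPa = 8500 Pa, q̄ = 0.0037 kg/kg → 0.0037 × 8500 / 9.8 = 3.21 mm
Layer 93–69 kPa: Δp = 240 hPa = 24000 Pa, q̄ = 0.0016 kg/kg → 0.0016 × 24000 / 9.8 = 3.92 mm
Layer 69–55 kPa: Δp = 140 hPa = 14000 Pa, q̄ = 0.00097 kg/kg → 0.00097 × 14000 / 9.8 = 1.39 mm
Layer 55–50 kPa: Δp = 50 hPa = 5000 Pa, q̄ = 0.00098 kg/kg → 0.00098 × 5000 / 9.8 = 0.50 mm
Layer 50–25 kPa: Δp = 250 hPa = 25000 Pa, q̄ = 0.00039 kg/kg → 0.00039 × 25000 / 9.8 = 0.99 mm
PW = 3.21 + 3.92 + 1.39 + 0.50 + 0.99 = 10.01 ≈ 10.0 mm.

PW ≈ 10.0 mm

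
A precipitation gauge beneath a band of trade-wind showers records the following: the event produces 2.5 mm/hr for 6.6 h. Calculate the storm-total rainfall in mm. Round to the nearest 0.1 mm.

Total = Σ Rᵢ Δtᵢ = 2.5 × 6.6
      = 16.5 = 16.5 mm.

total ≈ 16.5 mm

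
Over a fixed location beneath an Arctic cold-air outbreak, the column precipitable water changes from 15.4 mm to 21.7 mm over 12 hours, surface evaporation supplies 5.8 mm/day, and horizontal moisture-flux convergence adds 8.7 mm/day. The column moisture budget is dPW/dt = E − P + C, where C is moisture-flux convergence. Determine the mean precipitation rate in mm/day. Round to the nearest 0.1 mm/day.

dPW/dt = (21.7 − 15.4) mm / (12/24 day) = +12.600 mm/day.
P = E + C − dPW/dt = 5.8 + (8.7) − (+12.600) = 1.9 mm/day.

P ≈ 1.9 mm/day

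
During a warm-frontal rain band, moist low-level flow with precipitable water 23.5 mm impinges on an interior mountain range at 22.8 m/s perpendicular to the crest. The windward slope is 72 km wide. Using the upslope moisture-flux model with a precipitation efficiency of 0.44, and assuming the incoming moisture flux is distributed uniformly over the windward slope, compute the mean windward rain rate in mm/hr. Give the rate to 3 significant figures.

R ≈ 11.8 mm/hr

Incoming column moisture flux per unit ridge length: F = V × PW = 22.8 × 23.5 = 535.8 mm·m/s.
Spread over the 72 km slope with efficiency ε = 0.44: R = ε·F/W = 0.44 × 535.8 / 72000 m = 3.274e-03 mm/s.
R = 3.274e-03 × 3600 = 11.8 mm/hr.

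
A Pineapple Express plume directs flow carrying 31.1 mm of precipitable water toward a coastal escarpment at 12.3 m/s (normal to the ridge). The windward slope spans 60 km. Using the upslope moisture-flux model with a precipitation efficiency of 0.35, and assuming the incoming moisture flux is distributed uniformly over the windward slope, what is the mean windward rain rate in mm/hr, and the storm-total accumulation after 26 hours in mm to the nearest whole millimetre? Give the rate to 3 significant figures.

R ≈ 8.03 mm/hr; total ≈ 209 mm

Incoming column moisture flux per unit ridge length: F = V × PW = 12.3 × 31.1 = 382.53 mm·m/s.
Spread over the 60 km slope with efficiency ε = 0.35: R = ε·F/W = 0.35 × 382.53 / 60000 m = 2.231e-03 mm/s.
R = 2.231e-03 × 3600 = 8.03 mm/hr.
Over 26 h: total = 8.03 × 26 = 208.78 ≈ 209 mm.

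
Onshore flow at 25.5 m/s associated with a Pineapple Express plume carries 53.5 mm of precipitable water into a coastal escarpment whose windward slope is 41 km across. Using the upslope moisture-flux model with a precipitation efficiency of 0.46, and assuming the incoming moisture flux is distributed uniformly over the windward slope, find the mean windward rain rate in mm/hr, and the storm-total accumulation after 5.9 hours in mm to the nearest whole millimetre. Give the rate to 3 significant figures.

R ≈ 55.1 mm/hr; total ≈ 325 mm

Incoming column moisture flux per unit ridge length: F = V × PW = 25.5 × 53.5 = 1364.25 mm·m/s.
Spread over the 41 km slope with efficiency ε = 0.46: R = ε·F/W = 0.46 × 1364.25 / 41000 m = 1.531e-02 mm/s.
R = 1.531e-02 × 3600 = 55.1 mm/hr.
Over 5.9 h: total = 55.1 × 5.9 = 325.09 ≈ 325 mm.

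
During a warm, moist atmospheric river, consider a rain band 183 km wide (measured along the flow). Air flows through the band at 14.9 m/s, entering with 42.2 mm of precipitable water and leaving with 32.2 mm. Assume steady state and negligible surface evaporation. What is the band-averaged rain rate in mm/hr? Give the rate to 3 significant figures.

Column moisture flux per unit crosswind length is F = V × PW.
Inflow: F_in = 14.9 × 42.2 = 628.78 mm·m/s
Outflow: F_out = 14.9 × 32.2 = 479.78 mm·m/s
Steady-state rate R = (F_in − F_out)/L = (628.78 − 479.78) / 183000 m = 8.142e-04 mm/s.
R = 8.142e-04 × 3600 = 2.93 mm/hr.

R ≈ 2.93 mm/hr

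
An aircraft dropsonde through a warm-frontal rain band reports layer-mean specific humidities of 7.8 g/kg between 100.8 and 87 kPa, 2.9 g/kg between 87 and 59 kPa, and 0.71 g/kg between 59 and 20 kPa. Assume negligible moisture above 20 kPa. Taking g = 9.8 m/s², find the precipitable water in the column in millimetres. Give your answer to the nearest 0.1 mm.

PW ≈ 22.1 mm

Precipitable water is the column-integrated vapour mass per unit area: PW = (1/g) Σ q̄ Δp, with q in kg/kg and Δp in Pa (1 kg/m² of water = 1 mm).
Layer 100.8–87 kPa: Δp = 138 hPa = 13800 Pa, q̄ = 0.0078 kg/kg → 0.0078 × 13800 / 9.8 = 10.98 mm
Layer 87–59 kPa: Δp = 280 hPa = 28000 Pa, q̄ = 0.0029 kg/kg → 0.0029 × 28000 / 9.8 = 8.29 mm
Layer 59–20 kPa: Δp = 390 hPa = 39000 Pa, q̄ = 0.00071 kg/kg → 0.00071 × 39000 / 9.8 = 2.83 mm
PW = 10.98 + 8.29 + 2.83 = 22.10 ≈ 22.1 mm.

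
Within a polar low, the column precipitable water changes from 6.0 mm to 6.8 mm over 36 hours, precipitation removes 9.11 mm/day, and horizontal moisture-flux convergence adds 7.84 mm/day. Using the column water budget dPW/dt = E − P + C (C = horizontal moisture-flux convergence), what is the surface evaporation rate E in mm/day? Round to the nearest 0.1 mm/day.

dPW/dt = (6.8 − 6.0) mm / (36/24 day) = +0.533 mm/day.
E = dPW/dt + P − C = (+0.533) + 9.11 − (7.84) = 1.8 mm/day.

E ≈ 1.8 mm/day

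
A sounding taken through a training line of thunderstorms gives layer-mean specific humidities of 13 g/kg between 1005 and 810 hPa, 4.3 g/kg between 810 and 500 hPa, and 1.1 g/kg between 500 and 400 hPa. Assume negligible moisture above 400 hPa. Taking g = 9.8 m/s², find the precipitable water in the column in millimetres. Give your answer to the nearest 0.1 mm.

Precipitable water is the column-integrated vapour mass per unit area: PW = (1/g) Σ q̄ Δp, with q in kg/kg and Δp in Pa (1 kg/m² of water = 1 mm).
Layer 1005–810 hPa: Δp = 195 hPa = 19500 Pa, q̄ = 0.013 kg/kg → 0.013 × 19500 / 9.8 = 25.87 mm
Layer 810–500 hPa: Δp = 310 hPa = 31000 Pa, q̄ = 0.0043 kg/kg → 0.0043 × 31000 / 9.8 = 13.60 mm
Layer 500–400 hPa: Δp = 100 hPa = 10000 Pa, q̄ = 0.0011 kg/kg → 0.0011 × 10000 / 9.8 = 1.12 mm
PW = 25.87 + 13.60 + 1.12 = 40.59 ≈ 40.6 mm.

PW ≈ 40.6 mm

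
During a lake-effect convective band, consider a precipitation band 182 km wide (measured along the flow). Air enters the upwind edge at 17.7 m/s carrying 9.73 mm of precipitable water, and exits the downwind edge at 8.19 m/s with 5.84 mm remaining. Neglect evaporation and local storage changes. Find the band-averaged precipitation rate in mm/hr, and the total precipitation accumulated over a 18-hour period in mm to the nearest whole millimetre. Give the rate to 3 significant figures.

R ≈ 2.46 mm/hr; total ≈ 44 mm

Column moisture flux per unit crosswind length is F = V × PW.
Inflow: F_in = 17.7 × 9.73 = 172.221 mm·m/s
Outflow: F_out = 8.19 × 5.84 = 47.8296 mm·m/s
Steady-state rate R = (F_in − F_out)/L = (172.221 − 47.8296) / 182000 m = 6.835e-04 mm/s.
R = 6.835e-04 × 3600 = 2.46 mm/hr.
Over 18 h: total = 2.46 × 18 = 44.28 ≈ 44 mm.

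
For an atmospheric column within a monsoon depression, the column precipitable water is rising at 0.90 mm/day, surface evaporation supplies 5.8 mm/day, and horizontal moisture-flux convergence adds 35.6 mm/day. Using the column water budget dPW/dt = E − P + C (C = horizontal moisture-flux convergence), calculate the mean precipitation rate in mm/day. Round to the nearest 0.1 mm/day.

P ≈ 40.5 mm/day

dPW/dt = +0.90 mm/day.
P = E + C − dPW/dt = 5.8 + (35.6) − (+0.90) = 40.5 mm/day.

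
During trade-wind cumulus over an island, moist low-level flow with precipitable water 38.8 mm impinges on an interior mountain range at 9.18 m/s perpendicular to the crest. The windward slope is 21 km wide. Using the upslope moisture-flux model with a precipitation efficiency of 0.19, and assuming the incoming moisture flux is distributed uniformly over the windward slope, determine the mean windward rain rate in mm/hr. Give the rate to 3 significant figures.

R ≈ 11.6 mm/hr

Incoming column moisture flux per unit ridge length: F = V × PW = 9.18 × 38.8 = 356.184 mm·m/s.
Spread over the 21 km slope with efficiency ε = 0.19: R = ε·F/W = 0.19 × 356.184 / 21000 m = 3.223e-03 mm/s.
R = 3.223e-03 × 3600 = 11.6 mm/hr.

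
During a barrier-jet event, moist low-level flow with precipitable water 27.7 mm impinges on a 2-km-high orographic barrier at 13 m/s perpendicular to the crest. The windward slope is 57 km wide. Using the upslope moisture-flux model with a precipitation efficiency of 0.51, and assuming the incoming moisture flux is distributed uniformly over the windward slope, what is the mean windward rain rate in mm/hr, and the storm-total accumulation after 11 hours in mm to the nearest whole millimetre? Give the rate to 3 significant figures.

R ≈ 11.6 mm/hr; total ≈ 128 mm

Incoming column moisture flux per unit ridge length: F = V × PW = 13 × 27.7 = 360.1 mm·m/s.
Spread over the 57 km slope with efficiency ε = 0.51: R = ε·F/W = 0.51 × 360.1 / 57000 m = 3.222e-03 mm/s.
R = 3.222e-03 × 3600 = 11.6 mm/hr.
Over 11 h: total = 11.6 × 11 = 127.6 ≈ 128 mm.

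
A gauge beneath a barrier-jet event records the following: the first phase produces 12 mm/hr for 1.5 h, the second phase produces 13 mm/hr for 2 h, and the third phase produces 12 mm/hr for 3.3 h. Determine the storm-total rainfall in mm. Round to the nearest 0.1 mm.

Total = Σ Rᵢ Δtᵢ = 12 × 1.5 + 13 × 2 + 12 × 3.3
      = 18 + 26 + 39.6 = 83.6 mm.

total ≈ 83.6 mm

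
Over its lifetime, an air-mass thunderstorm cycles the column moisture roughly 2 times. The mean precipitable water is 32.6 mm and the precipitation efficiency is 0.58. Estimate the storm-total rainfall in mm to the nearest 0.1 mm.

Each cycle deposits ε × PW = 0.58 × 32.6 = 18.908 mm.
Over 2 cycles: 2 × 18.908 = 37.8 mm.

rainfall ≈ 37.8 mm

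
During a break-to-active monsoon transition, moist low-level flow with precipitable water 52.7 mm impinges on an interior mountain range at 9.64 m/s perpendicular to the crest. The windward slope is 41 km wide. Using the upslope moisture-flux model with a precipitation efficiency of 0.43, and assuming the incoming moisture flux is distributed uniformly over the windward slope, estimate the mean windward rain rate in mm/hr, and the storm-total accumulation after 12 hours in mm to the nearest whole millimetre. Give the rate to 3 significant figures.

R ≈ 19.2 mm/hr; total ≈ 230 mm

Incoming column moisture flux per unit ridge length: F = V × PW = 9.64 × 52.7 = 508.028 mm·m/s.
Spread over the 41 km slope with efficiency ε = 0.43: R = ε·F/W = 0.43 × 508.028 / 41000 m = 5.328e-03 mm/s.
R = 5.328e-03 × 3600 = 19.2 mm/hr.
Over 12 h: total = 19.2 × 12 = 230.4 ≈ 230 mm.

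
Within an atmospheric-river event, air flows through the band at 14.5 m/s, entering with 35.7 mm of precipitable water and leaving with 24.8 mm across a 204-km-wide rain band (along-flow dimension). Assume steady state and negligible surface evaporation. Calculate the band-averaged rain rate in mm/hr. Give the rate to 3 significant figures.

R ≈ 2.79 mm/hr

Column moisture flux per unit crosswind length is F = V × PW.
Inflow: F_in = 14.5 × 35.7 = 517.65 mm·m/s
Outflow: F_out = 14.5 × 24.8 = 359.6 mm·m/s
Steady-state rate R = (F_in − F_out)/L = (517.65 − 359.6) / 204000 m = 7.748e-04 mm/s.
R = 7.748e-04 × 3600 = 2.79 mm/hr.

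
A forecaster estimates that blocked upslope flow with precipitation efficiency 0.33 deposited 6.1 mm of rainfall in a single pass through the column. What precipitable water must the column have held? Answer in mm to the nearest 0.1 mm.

PW = rainfall / ε = 6.1 / 0.33 = 18.5 mm.

PW ≈ 18.5 mm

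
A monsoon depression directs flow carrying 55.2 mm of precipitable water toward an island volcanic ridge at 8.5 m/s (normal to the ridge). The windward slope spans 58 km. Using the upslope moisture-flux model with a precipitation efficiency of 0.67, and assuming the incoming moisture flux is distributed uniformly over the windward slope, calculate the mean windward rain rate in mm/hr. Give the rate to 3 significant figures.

R ≈ 19.5 mm/hr

Incoming column moisture flux per unit ridge length: F = V × PW = 8.5 × 55.2 = 469.2 mm·m/s.
Spread over the 58 km slope with efficiency ε = 0.67: R = ε·F/W = 0.67 × 469.2 / 58000 m = 5.420e-03 mm/s.
R = 5.420e-03 × 3600 = 19.5 mm/hr.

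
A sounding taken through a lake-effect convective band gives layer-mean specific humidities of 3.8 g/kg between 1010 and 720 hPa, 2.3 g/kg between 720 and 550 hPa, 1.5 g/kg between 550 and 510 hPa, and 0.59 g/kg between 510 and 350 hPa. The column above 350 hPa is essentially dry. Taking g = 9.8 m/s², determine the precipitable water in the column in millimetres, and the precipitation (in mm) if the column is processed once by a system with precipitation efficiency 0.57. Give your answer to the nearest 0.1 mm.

PW ≈ 16.8 mm; precipitation ≈ 9.6 mm

Precipitable water is the column-integrated vapour mass per unit area: PW = (1/g) Σ q̄ Δp, with q in kg/kg and Δp in Pa (1 kg/m² of water = 1 mm).
Layer 1010–720 hPa: Δp = 290 hPa = 29000 Pa, q̄ = 0.0038 kg/kg → 0.0038 × 29000 / 9.8 = 11.24 mm
Layer 720–550 hPa: Δp = 170 hPa = 17000 Pa, q̄ = 0.0023 kg/kg → 0.0023 × 17000 / 9.8 = 3.99 mm
Layer 550–510 hPa: Δp = 40 hPa = 4000 Pa, q̄ = 0.0015 kg/kg → 0.0015 × 4000 / 9.8 = 0.61 mm
Layer 510–350 hPa: Δp = 160 hPa = 16000 Pa, q̄ = 0.00059 kg/kg → 0.00059 × 16000 / 9.8 = 0.96 mm
PW = 11.24 + 3.99 + 0.61 + 0.96 = 16.80 ≈ 16.8 mm.
Precipitation = ε × PW = 0.57 × 16.8 = 9.6 mm.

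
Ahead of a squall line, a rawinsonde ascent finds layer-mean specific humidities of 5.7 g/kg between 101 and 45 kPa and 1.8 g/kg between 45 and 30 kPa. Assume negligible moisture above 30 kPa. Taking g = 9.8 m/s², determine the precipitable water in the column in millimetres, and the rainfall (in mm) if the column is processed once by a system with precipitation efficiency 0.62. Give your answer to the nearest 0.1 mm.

Precipitable water is the column-integrated vapour mass per unit area: PW = (1/g) Σ q̄ Δp, with q in kg/kg and Δp in Pa (1 kg/m² of water = 1 mm).
Layer 101–45 kPa: Δp = 560 hPa = 56000 Pa, q̄ = 0.0057 kg/kg → 0.0057 × 56000 / 9.8 = 32.57 mm
Layer 45–30 kPa: Δp = 150 hPa = 15000 Pa, q̄ = 0.0018 kg/kg → 0.0018 × 15000 / 9.8 = 2.76 mm
PW = 32.57 + 2.76 = 35.33 ≈ 35.3 mm.
Rainfall = ε × PW = 0.62 × 35.3 = 21.9 mm.

PW ≈ 35.3 mm; rainfall ≈ 21.9 mm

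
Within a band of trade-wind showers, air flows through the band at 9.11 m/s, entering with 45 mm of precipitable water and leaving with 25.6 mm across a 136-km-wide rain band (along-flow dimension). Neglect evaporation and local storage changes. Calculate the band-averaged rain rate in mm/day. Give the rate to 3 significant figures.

Column moisture flux per unit crosswind length is F = V × PW.
Inflow: F_in = 9.11 × 45 = 409.95 mm·m/s
Outflow: F_out = 9.11 × 25.6 = 233.216 mm·m/s
Steady-state rate R = (F_in − F_out)/L = (409.95 − 233.216) / 136000 m = 1.300e-03 mm/s.
R = 1.300e-03 × 3600 × 24 = 112 mm/day.

R ≈ 112 mm/day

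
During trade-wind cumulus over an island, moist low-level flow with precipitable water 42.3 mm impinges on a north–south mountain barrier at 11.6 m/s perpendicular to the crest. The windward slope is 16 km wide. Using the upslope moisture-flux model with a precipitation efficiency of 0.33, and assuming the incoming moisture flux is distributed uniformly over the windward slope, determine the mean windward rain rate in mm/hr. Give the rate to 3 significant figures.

R ≈ 36.4 mm/hr

Incoming column moisture flux per unit ridge length: F = V × PW = 11.6 × 42.3 = 490.68 mm·m/s.
Spread over the 16 km slope with efficiency ε = 0.33: R = ε·F/W = 0.33 × 490.68 / 16000 m = 1.012e-02 mm/s.
R = 1.012e-02 × 3600 = 36.4 mm/hr.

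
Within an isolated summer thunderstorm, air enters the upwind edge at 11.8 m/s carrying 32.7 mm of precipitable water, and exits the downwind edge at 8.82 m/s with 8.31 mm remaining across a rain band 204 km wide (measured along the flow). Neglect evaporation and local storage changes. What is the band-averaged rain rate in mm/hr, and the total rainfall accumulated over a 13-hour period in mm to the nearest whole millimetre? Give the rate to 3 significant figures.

R ≈ 5.52 mm/hr; total ≈ 72 mm

Column moisture flux per unit crosswind length is F = V × PW.
Inflow: F_in = 11.8 × 32.7 = 385.86 mm·m/s
Outflow: F_out = 8.82 × 8.31 = 73.2942 mm·m/s
Steady-state rate R = (F_in − F_out)/L = (385.86 − 73.2942) / 204000 m = 1.532e-03 mm/s.
R = 1.532e-03 × 3600 = 5.52 mm/hr.
Over 13 h: total = 5.52 × 13 = 71.76 ≈ 72 mm.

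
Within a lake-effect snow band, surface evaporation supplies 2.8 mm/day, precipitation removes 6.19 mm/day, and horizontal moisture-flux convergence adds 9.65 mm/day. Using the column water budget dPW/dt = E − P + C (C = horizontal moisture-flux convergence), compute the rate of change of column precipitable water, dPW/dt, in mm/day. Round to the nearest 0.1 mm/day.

dPW/dt = E − P + C = 2.8 − 6.19 + (9.65) = 6.3 mm/day.

dPW/dt ≈ 6.3 mm/day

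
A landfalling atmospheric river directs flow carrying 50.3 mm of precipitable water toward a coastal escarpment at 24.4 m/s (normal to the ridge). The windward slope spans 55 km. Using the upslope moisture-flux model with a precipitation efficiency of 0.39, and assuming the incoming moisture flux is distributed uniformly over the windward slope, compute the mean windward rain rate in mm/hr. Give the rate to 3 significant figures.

Incoming column moisture flux per unit ridge length: F = V × PW = 24.4 × 50.3 = 1227.32 mm·m/s.
Spread over the 55 km slope with efficiency ε = 0.39: R = ε·F/W = 0.39 × 1227.32 / 55000 m = 8.703e-03 mm/s.
R = 8.703e-03 × 3600 = 31.3 mm/hr.

R ≈ 31.3 mm/hr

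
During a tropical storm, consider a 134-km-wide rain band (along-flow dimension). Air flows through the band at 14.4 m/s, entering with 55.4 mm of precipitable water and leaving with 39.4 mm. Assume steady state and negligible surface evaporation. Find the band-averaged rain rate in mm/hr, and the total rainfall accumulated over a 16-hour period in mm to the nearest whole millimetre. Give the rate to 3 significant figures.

R ≈ 6.19 mm/hr; total ≈ 99 mm

Column moisture flux per unit crosswind length is F = V × PW.
Inflow: F_in = 14.4 × 55.4 = 797.76 mm·m/s
Outflow: F_out = 14.4 × 39.4 = 567.36 mm·m/s
Steady-state rate R = (F_in − F_out)/L = (797.76 − 567.36) / 134000 m = 1.719e-03 mm/s.
R = 1.719e-03 × 3600 = 6.19 mm/hr.
Over 16 h: total = 6.19 × 16 = 99.04 ≈ 99 mm.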